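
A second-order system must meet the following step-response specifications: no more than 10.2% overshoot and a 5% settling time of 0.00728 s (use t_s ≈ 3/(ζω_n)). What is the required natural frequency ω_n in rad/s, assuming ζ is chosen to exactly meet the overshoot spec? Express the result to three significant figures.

Inverting the overshoot relation: ζ = |ln 0.102|/√(π² + ln²0.102) = 0.588.
From t_s ≈ 3/(ζω_n): ω_n = 3/(ζ·t_s) = 3/(0.588·0.00728) = 701 rad/s.

ω_n ≈ 701 rad/s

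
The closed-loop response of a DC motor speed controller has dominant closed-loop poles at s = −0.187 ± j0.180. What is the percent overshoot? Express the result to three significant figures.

With σ = 0.187, ω_d = 0.180: ω_n = √(σ²+ω_d²) = 0.260 rad/s, ζ = σ/ω_n = 0.720.
%OS = 100·exp(−πζ/√(1−ζ²)) = 3.82%.

%OS ≈ 3.82%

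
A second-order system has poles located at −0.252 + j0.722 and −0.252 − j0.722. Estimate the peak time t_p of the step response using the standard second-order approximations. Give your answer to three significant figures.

t_p ≈ 4.35 s

t_p = π/ω_d with ω_d = 0.722 (the imaginary part), so t_p = 4.35 s.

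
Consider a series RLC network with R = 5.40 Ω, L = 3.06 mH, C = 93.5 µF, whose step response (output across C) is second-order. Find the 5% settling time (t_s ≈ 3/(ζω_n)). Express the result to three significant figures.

t_s ≈ 0.00340 s

For a series RLC circuit (capacitor voltage as output), ω_n = 1/√(LC) = 1/√(3.06 mH · 93.5 µF) = 1870 rad/s.
ζ = (R/2)·√(C/L) = (5.40/2)·√(93.5 µF/3.06 mH) = 0.472.
t_s ≈ 3/(ζω_n) = 0.00340 s.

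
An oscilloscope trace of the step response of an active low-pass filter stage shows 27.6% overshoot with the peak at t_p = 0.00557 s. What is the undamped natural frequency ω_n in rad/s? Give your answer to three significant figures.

ζ from %OS: ζ = |ln 0.276|/√(π²+ln²0.276) = 0.379.
t_p = π/ω_d ⇒ ω_d = 564 rad/s; then ω_n = ω_d/√(1−ζ²) = 610 rad/s.

ω_n ≈ 610 rad/s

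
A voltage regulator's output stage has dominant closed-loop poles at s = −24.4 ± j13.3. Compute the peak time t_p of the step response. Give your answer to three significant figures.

t_p ≈ 0.236 s

t_p = π/ω_d with ω_d = 13.3 (the imaginary part), so t_p = 0.236 s.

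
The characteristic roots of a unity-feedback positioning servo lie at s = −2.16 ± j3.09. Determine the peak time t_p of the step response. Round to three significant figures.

t_p = π/ω_d with ω_d = 3.09 (the imaginary part), so t_p = 1.02 s.

t_p ≈ 1.02 s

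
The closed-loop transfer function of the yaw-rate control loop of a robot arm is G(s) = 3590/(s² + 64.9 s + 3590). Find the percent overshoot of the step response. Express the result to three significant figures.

%OS ≈ 13.2%

Matching coefficients with s² + 2ζω_n s + ω_n² gives ω_n² = 3590 ⇒ ω_n = 59.9 rad/s, and ζ = 64.9/(2ω_n) = 0.542.
Overshoot: exp(−π·0.542/√(1−0.542²)) = 0.132, i.e. 13.2%.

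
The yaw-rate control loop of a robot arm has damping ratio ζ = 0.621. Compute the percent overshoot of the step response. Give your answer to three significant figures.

%OS ≈ 8.30%

For an underdamped second-order system, %OS = 100·exp(−πζ/√(1−ζ²)).
πζ/√(1−ζ²) = π·0.621/√(1−0.386) = 2.489, so %OS = 100·e^(−2.489) = 8.30%.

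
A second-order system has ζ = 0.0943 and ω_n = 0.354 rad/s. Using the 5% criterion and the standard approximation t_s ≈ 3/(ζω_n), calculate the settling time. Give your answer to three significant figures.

t_s ≈ 89.9 s

t_s ≈ 3/(ζω_n) = 3/(0.0943 × 0.354) = 89.9 s.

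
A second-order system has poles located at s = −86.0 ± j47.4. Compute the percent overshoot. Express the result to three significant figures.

%OS ≈ 0.335%

The poles are at −σ ± jω_d with σ = 86.0 and ω_d = 47.4, so ω_n = √(σ²+ω_d²) = 98.2 rad/s and ζ = σ/ω_n = 0.876.
Overshoot: exp(−π·0.876/√(1−0.876²)) = 0.00335, i.e. 0.335%.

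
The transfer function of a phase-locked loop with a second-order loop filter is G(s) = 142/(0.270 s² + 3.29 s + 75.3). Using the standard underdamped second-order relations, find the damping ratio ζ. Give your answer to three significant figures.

Dividing through by 0.270: denominator becomes s² + 12.19 s + 278.9.
So ω_n = √278.9 = 16.7 rad/s and ζ = 12.19/(2·16.7) = 0.365.

ζ ≈ 0.365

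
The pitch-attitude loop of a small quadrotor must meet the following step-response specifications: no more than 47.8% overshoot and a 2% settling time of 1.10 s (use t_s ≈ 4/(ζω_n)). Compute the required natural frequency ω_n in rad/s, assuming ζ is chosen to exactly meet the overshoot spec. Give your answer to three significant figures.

ω_n ≈ 15.9 rad/s

ζ = −ln(OS)/√(π² + (ln OS)²). With OS = 0.478, ln OS = −0.7381 and ζ = 0.7381/3.227 = 0.229.
Then ω_n = 4/(ζ t_s) = 4/(0.229 × 1.10) = 15.9 rad/s.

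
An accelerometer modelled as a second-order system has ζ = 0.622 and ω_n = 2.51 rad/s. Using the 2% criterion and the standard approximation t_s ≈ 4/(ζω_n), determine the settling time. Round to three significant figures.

t_s ≈ 4/(ζω_n) = 4/(0.622 × 2.51) = 2.56 s.

t_s ≈ 2.56 s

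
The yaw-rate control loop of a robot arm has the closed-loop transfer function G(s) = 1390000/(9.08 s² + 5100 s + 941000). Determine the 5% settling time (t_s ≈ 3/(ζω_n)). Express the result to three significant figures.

t_s ≈ 0.0107 s

Dividing through by 9.08: denominator becomes s² + 561.7 s + 103600.
So ω_n = √103600 = 322 rad/s and ζ = 561.7/(2·322) = 0.872.
t_s ≈ 3/(ζω_n) = 0.0107 s.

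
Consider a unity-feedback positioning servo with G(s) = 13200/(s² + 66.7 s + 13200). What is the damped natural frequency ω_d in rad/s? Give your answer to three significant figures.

ω_d ≈ 110 rad/s

ω_n = √13200 = 115 rad/s; ζ = 66.7/(2·115) = 0.290.
ω_d = 115·√(1 − 0.290²) = 110 rad/s.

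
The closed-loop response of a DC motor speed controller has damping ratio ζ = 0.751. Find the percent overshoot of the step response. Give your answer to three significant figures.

For an underdamped second-order system, %OS = 100·exp(−πζ/√(1−ζ²)).
πζ/√(1−ζ²) = π·0.751/√(1−0.564) = 3.573, so %OS = 100·e^(−3.573) = 2.81%.

%OS ≈ 2.81%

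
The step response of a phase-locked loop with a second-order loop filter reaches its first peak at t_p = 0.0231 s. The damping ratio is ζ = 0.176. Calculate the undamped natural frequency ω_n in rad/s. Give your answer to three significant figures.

Peak time t_p = π/ω_d, so ω_d = π/t_p = π/0.0231 = 136 rad/s.
ω_n = ω_d/√(1−ζ²) = 136/√0.969 = 138 rad/s.

ω_n ≈ 138 rad/s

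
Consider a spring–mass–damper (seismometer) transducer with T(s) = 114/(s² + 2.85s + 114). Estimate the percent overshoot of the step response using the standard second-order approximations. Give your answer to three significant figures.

%OS ≈ 65.5%

Matching coefficients with s² + 2ζω_n s + ω_n² gives ω_n² = 114 ⇒ ω_n = 10.7 rad/s, and ζ = 2.85/(2ω_n) = 0.133.
%OS = 100 e^{−πζ/√(1−ζ²)} with ζ = 0.133 gives 65.5%.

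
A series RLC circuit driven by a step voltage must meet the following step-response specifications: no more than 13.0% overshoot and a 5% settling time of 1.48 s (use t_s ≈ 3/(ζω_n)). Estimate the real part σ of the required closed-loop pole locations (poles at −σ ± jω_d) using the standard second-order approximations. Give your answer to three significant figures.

The settling-time spec alone fixes σ = ζω_n = 3/t_s = 3/1.48 = 2.03.
(Overshoot then fixes ζ = 0.545 and hence ω_d = σ·√(1−ζ²)/ζ = 3.12 rad/s.)

σ ≈ 2.03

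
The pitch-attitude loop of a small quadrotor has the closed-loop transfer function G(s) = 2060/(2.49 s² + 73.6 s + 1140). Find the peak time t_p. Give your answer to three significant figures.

Dividing through by 2.49: denominator becomes s² + 29.56 s + 457.8.
So ω_n = √457.8 = 21.4 rad/s and ζ = 29.56/(2·21.4) = 0.691.
The damped frequency ω_d = ω_n√(1−ζ²) = 15.5 rad/s. t_p = π/ω_d = 0.203 s.

t_p ≈ 0.203 s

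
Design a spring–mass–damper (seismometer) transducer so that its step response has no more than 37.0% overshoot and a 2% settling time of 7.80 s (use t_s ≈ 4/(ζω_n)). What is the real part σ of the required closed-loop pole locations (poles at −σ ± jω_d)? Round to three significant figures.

The settling-time spec alone fixes σ = ζω_n = 4/t_s = 4/7.80 = 0.513.
(Overshoot then fixes ζ = 0.302 and hence ω_d = σ·√(1−ζ²)/ζ = 1.62 rad/s.)

σ ≈ 0.513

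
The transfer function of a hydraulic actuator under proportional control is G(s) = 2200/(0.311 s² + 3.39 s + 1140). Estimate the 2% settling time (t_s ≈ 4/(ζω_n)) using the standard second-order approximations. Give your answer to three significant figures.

Dividing through by 0.311: denominator becomes s² + 10.90 s + 3666.
So ω_n = √3666 = 60.5 rad/s and ζ = 10.90/(2·60.5) = 0.0900.
t_s ≈ 4/(ζω_n) = 0.734 s.

t_s ≈ 0.734 s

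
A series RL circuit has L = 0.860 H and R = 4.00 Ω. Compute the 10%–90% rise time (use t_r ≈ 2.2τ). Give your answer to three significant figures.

τ = L/R = 0.860/4.00 = 0.215 s.
t_r ≈ 2.2τ = 0.473 s.

t_r ≈ 0.473 s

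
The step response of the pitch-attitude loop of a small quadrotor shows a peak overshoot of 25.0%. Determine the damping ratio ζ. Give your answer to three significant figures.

From %OS = 100·exp(−πζ/√(1−ζ²)), invert to get ζ = −ln(OS)/√(π² + ln²(OS)) with OS = 0.250.
−ln 0.250 = 1.386, so ζ = 1.386/√(π² + 1.922) = 0.404.

ζ ≈ 0.404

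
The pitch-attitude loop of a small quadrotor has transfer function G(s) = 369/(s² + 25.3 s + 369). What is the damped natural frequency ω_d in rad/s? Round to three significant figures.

ω_d ≈ 14.5 rad/s

Comparing the denominator to s² + 2ζω_n s + ω_n²: ω_n = √369 = 19.2 rad/s, and 2ζω_n = 25.3 so ζ = 25.3/(2·19.2) = 0.659.
ω_d = ω_n√(1−ζ²) = 14.5 rad/s.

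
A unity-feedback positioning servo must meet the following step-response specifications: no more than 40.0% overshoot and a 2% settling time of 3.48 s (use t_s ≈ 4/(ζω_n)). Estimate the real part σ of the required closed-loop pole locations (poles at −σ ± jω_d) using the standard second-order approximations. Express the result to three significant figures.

The settling-time spec alone fixes σ = ζω_n = 4/t_s = 4/3.48 = 1.15.
(Overshoot then fixes ζ = 0.280 and hence ω_d = σ·√(1−ζ²)/ζ = 3.94 rad/s.)

σ ≈ 1.15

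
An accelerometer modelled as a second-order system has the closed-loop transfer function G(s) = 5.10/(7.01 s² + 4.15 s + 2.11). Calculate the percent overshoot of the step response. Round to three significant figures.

%OS ≈ 13.4%

Dividing through by 7.01: denominator becomes s² + 0.5920 s + 0.3010.
So ω_n = √0.3010 = 0.549 rad/s and ζ = 0.5920/(2·0.549) = 0.540.
Overshoot: exp(−π·0.540/√(1−0.540²)) = 0.134, i.e. 13.4%.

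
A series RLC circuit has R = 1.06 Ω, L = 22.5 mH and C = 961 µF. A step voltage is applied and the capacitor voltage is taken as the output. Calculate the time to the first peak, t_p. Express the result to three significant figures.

t_p ≈ 0.0147 s

For a series RLC circuit (capacitor voltage as output), ω_n = 1/√(LC) = 1/√(22.5 mH · 961 µF) = 215 rad/s.
ζ = (R/2)·√(C/L) = (1.06/2)·√(961 µF/22.5 mH) = 0.110.
ω_d = ω_n√(1−ζ²) = 214 rad/s. t_p = π/ω_d = 0.0147 s.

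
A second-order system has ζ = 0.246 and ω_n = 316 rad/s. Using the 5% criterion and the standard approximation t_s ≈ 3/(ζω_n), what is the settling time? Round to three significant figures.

t_s ≈ 0.0386 s

t_s ≈ 3/(ζω_n) = 3/(0.246 × 316) = 0.0386 s.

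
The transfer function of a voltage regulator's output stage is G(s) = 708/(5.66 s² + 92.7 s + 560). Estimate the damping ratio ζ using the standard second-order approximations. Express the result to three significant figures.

Dividing through by 5.66: denominator becomes s² + 16.38 s + 98.94.
So ω_n = √98.94 = 9.95 rad/s and ζ = 16.38/(2·9.95) = 0.823.

ζ ≈ 0.823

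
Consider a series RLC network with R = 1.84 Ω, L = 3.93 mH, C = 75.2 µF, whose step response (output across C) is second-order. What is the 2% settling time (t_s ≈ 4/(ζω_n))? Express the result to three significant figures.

t_s ≈ 0.0171 s

For a series RLC circuit (capacitor voltage as output), ω_n = 1/√(LC) = 1/√(3.93 mH · 75.2 µF) = 1840 rad/s.
ζ = (R/2)·√(C/L) = (1.84/2)·√(75.2 µF/3.93 mH) = 0.127.
t_s ≈ 4/(ζω_n) = 0.0171 s.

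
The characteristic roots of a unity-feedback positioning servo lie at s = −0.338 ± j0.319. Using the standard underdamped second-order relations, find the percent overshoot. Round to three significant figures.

%OS ≈ 3.58%

The poles are at −σ ± jω_d with σ = 0.338 and ω_d = 0.319, so ω_n = √(σ²+ω_d²) = 0.465 rad/s and ζ = σ/ω_n = 0.727.
Overshoot: exp(−π·0.727/√(1−0.727²)) = 0.0358, i.e. 3.58%.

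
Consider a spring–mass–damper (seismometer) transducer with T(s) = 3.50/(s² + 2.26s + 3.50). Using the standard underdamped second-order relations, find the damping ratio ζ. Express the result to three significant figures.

ζ ≈ 0.604

Comparing the denominator to s² + 2ζω_n s + ω_n²: ω_n = √3.50 = 1.87 rad/s, and 2ζω_n = 2.26 so ζ = 2.26/(2·1.87) = 0.604.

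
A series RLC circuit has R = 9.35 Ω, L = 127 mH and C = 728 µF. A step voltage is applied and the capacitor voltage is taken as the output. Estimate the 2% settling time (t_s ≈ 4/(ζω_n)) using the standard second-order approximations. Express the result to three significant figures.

t_s ≈ 0.109 s

For a series RLC circuit (capacitor voltage as output), ω_n = 1/√(LC) = 1/√(127 mH · 728 µF) = 104 rad/s.
ζ = (R/2)·√(C/L) = (9.35/2)·√(728 µF/127 mH) = 0.354.
t_s ≈ 4/(ζω_n) = 0.109 s.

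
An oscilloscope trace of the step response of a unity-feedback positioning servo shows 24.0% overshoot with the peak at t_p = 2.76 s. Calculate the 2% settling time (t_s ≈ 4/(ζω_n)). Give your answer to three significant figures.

From the overshoot, ζ = −ln(OS)/√(π²+ln²(OS)) = 0.414.
t_p = π/ω_d ⇒ ω_d = 1.14 rad/s; then ω_n = ω_d/√(1−ζ²) = 1.25 rad/s.
t_s ≈ 4/(ζω_n) = 4/(0.414·1.25) = 7.74 s.

t_s ≈ 7.74 s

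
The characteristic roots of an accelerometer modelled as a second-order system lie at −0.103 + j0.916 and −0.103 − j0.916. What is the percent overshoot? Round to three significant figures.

With σ = 0.103, ω_d = 0.916: ω_n = √(σ²+ω_d²) = 0.922 rad/s, ζ = σ/ω_n = 0.112.
%OS = 100·exp(−πζ/√(1−ζ²)) = 70.2%.

%OS ≈ 70.2%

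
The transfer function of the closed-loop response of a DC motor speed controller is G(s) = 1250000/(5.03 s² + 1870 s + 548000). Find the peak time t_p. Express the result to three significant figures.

t_p ≈ 0.0115 s

Dividing through by 5.03: denominator becomes s² + 371.8 s + 108900.
So ω_n = √108900 = 330 rad/s and ζ = 371.8/(2·330) = 0.563.
ω_d = 330·√(1 − 0.563²) = 273 rad/s. t_p = π/ω_d = 0.0115 s.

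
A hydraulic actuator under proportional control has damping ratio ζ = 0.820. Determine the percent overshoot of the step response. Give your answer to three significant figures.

%OS ≈ 1.11%

For an underdamped second-order system, %OS = 100·exp(−πζ/√(1−ζ²)).
πζ/√(1−ζ²) = π·0.820/√(1−0.672) = 4.501, so %OS = 100·e^(−4.501) = 1.11%.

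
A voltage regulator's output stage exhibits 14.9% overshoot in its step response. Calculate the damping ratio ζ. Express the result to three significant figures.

From %OS = 100·exp(−πζ/√(1−ζ²)), invert to get ζ = −ln(OS)/√(π² + ln²(OS)) with OS = 0.149.
−ln 0.149 = 1.904, so ζ = 1.904/√(π² + 3.624) = 0.518.

ζ ≈ 0.518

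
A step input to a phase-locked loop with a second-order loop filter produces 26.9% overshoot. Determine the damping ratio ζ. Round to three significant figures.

ζ ≈ 0.386

ζ = −ln(OS)/√(π² + (ln OS)²). With OS = 0.269, ln OS = −1.313 and ζ = 1.313/3.405 = 0.386.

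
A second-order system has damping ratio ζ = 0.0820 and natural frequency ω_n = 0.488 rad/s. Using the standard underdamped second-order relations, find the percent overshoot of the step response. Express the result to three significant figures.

For an underdamped second-order system, %OS = 100·exp(−πζ/√(1−ζ²)).
πζ/√(1−ζ²) = π·0.0820/√(1−0.00672) = 0.2585, so %OS = 100·e^(−0.2585) = 77.2%.

%OS ≈ 77.2%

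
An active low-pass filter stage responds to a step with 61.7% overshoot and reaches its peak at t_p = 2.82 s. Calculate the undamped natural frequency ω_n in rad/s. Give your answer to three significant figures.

ω_n ≈ 1.13 rad/s

ζ from %OS: ζ = |ln 0.617|/√(π²+ln²0.617) = 0.152.
From t_p = π/ω_d, ω_d = π/2.82 = 1.11 rad/s, so ω_n = ω_d/√(1−ζ²) = 1.13 rad/s.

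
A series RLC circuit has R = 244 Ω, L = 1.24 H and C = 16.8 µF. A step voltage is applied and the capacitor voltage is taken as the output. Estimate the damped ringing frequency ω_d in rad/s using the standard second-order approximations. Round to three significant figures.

For a series RLC circuit (capacitor voltage as output), ω_n = 1/√(LC) = 1/√(1.24 H · 16.8 µF) = 219 rad/s.
ζ = (R/2)·√(C/L) = (244/2)·√(16.8 µF/1.24 H) = 0.449.
The damped frequency ω_d = ω_n√(1−ζ²) = 196 rad/s.

ω_d ≈ 196 rad/s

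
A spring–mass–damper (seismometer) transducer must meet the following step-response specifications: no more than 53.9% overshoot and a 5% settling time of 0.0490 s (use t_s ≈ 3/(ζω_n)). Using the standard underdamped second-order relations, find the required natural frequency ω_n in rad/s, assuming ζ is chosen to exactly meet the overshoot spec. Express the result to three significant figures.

ω_n ≈ 317 rad/s

Inverting the overshoot relation: ζ = |ln 0.539|/√(π² + ln²0.539) = 0.193.
Then ω_n = 3/(ζ t_s) = 3/(0.193 × 0.0490) = 317 rad/s.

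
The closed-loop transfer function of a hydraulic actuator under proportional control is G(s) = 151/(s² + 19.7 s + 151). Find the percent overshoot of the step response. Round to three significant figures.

%OS ≈ 1.48%

Matching coefficients with s² + 2ζω_n s + ω_n² gives ω_n² = 151 ⇒ ω_n = 12.3 rad/s, and ζ = 19.7/(2ω_n) = 0.802.
%OS = 100·exp(−πζ/√(1−ζ²)) = 1.48%.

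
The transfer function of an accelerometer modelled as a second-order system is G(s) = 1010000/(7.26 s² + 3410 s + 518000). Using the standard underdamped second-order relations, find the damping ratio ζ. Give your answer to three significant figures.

Dividing through by 7.26: denominator becomes s² + 469.7 s + 71350.
So ω_n = √71350 = 267 rad/s and ζ = 469.7/(2·267) = 0.879.

ζ ≈ 0.879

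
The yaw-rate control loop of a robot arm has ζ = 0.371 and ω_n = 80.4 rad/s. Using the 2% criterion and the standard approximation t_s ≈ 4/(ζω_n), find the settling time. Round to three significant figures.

t_s ≈ 4/(ζω_n) = 4/(0.371 × 80.4) = 0.134 s.

t_s ≈ 0.134 s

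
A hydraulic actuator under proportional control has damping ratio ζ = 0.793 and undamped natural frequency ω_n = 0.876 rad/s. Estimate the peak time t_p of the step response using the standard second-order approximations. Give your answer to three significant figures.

t_p ≈ 5.89 s

The damped frequency is ω_d = ω_n√(1−ζ²) = 0.876·√(1−0.629) = 0.534 rad/s.
Peak time t_p = π/ω_d = π/0.534 = 5.89 s.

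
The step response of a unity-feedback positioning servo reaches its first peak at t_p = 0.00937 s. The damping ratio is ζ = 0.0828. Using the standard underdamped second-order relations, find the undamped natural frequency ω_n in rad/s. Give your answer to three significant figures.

Peak time t_p = π/ω_d, so ω_d = π/t_p = π/0.00937 = 335 rad/s.
ω_n = ω_d/√(1−ζ²) = 335/√0.993 = 336 rad/s.

ω_n ≈ 336 rad/s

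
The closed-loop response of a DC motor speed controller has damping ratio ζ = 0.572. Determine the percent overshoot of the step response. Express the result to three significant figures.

For an underdamped second-order system, %OS = 100·exp(−πζ/√(1−ζ²)).
πζ/√(1−ζ²) = π·0.572/√(1−0.327) = 2.191, so %OS = 100·e^(−2.191) = 11.2%.

%OS ≈ 11.2%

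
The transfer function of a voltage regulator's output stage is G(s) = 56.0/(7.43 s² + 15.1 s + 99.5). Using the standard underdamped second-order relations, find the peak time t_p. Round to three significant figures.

t_p ≈ 0.894 s

Dividing through by 7.43: denominator becomes s² + 2.032 s + 13.39.
So ω_n = √13.39 = 3.66 rad/s and ζ = 2.032/(2·3.66) = 0.278.
ω_d = ω_n√(1−ζ²) = 3.52 rad/s. t_p = π/ω_d = 0.894 s.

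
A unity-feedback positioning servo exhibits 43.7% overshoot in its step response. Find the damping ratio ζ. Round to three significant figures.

ζ ≈ 0.255

ζ = −ln(OS)/√(π² + (ln OS)²). With OS = 0.437, ln OS = −0.8278 and ζ = 0.8278/3.249 = 0.255.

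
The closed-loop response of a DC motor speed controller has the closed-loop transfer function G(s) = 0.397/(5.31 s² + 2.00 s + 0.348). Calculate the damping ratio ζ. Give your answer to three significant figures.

ζ ≈ 0.736

Dividing through by 5.31: denominator becomes s² + 0.3766 s + 0.06554.
So ω_n = √0.06554 = 0.256 rad/s and ζ = 0.3766/(2·0.256) = 0.736.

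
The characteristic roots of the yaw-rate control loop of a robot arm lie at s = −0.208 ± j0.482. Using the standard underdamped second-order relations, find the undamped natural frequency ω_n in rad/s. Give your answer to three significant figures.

The poles are at −σ ± jω_d with σ = 0.208 and ω_d = 0.482, so ω_n = √(σ²+ω_d²) = 0.525 rad/s and ζ = σ/ω_n = 0.396.

ω_n ≈ 0.525 rad/s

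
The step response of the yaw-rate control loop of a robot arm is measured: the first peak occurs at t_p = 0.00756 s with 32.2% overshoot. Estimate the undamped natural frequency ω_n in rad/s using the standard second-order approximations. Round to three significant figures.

The overshoot fixes ζ = −ln(OS)/√(π²+ln²(OS)) = 0.339.
t_p = π/ω_d ⇒ ω_d = 416 rad/s; then ω_n = ω_d/√(1−ζ²) = 442 rad/s.

ω_n ≈ 442 rad/s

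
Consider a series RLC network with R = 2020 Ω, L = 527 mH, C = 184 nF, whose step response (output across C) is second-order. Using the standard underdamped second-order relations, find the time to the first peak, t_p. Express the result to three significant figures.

For a series RLC circuit (capacitor voltage as output), ω_n = 1/√(LC) = 1/√(527 mH · 184 nF) = 3210 rad/s.
ζ = (R/2)·√(C/L) = (2020/2)·√(184 nF/527 mH) = 0.597.
ω_d = ω_n√(1−ζ²) = 2580 rad/s. t_p = π/ω_d = 0.00122 s.

t_p ≈ 0.00122 s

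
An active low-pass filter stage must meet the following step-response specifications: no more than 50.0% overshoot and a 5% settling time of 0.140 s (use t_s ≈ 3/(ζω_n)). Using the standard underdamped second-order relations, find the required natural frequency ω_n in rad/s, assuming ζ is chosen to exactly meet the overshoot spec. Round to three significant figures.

ζ = −ln(OS)/√(π² + (ln OS)²). With OS = 0.500, ln OS = −0.6931 and ζ = 0.6931/3.217 = 0.215.
Then ω_n = 3/(ζ t_s) = 3/(0.215 × 0.140) = 99.5 rad/s.

ω_n ≈ 99.5 rad/s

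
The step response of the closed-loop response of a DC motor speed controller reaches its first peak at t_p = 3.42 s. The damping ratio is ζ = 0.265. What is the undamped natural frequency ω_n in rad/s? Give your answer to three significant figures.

Peak time t_p = π/ω_d, so ω_d = π/t_p = π/3.42 = 0.919 rad/s.
ω_n = ω_d/√(1−ζ²) = 0.919/√0.930 = 0.953 rad/s.

ω_n ≈ 0.953 rad/s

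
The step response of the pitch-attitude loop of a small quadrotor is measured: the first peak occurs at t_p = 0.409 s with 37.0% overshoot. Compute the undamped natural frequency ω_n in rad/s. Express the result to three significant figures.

ω_n ≈ 8.06 rad/s

The overshoot fixes ζ = −ln(OS)/√(π²+ln²(OS)) = 0.302.
From t_p = π/ω_d, ω_d = π/0.409 = 7.68 rad/s, so ω_n = ω_d/√(1−ζ²) = 8.06 rad/s.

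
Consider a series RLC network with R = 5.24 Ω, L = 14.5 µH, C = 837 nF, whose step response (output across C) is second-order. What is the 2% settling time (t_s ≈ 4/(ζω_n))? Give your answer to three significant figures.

t_s ≈ 0.0000221 s

For a series RLC circuit (capacitor voltage as output), ω_n = 1/√(LC) = 1/√(14.5 µH · 837 nF) = 287000 rad/s.
ζ = (R/2)·√(C/L) = (5.24/2)·√(837 nF/14.5 µH) = 0.629.
t_s ≈ 4/(ζω_n) = 0.0000221 s.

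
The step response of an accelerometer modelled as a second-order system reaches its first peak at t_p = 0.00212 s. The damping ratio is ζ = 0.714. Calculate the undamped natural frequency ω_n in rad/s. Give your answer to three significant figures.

Peak time t_p = π/ω_d, so ω_d = π/t_p = π/0.00212 = 1480 rad/s.
ω_n = ω_d/√(1−ζ²) = 1480/√0.490 = 2120 rad/s.

ω_n ≈ 2120 rad/s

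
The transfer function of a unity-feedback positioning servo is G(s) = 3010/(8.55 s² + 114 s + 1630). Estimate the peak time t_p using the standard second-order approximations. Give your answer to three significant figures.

t_p ≈ 0.260 s

Dividing through by 8.55: denominator becomes s² + 13.33 s + 190.6.
So ω_n = √190.6 = 13.8 rad/s and ζ = 13.33/(2·13.8) = 0.483.
ω_d = 13.8·√(1 − 0.483²) = 12.1 rad/s. t_p = π/ω_d = 0.260 s.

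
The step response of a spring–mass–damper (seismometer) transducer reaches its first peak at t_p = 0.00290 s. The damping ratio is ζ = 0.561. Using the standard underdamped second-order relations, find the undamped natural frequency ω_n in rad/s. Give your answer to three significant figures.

Peak time t_p = π/ω_d, so ω_d = π/t_p = π/0.00290 = 1080 rad/s.
ω_n = ω_d/√(1−ζ²) = 1080/√0.685 = 1310 rad/s.

ω_n ≈ 1310 rad/s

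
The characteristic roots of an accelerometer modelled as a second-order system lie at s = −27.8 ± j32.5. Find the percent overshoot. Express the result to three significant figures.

%OS ≈ 6.81%

With σ = 27.8, ω_d = 32.5: ω_n = √(σ²+ω_d²) = 42.8 rad/s, ζ = σ/ω_n = 0.650.
%OS = 100·exp(−πζ/√(1−ζ²)) = 6.81%.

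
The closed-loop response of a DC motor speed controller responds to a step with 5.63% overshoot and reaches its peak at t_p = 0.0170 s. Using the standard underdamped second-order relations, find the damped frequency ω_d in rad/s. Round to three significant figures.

ω_d ≈ 185 rad/s

t_p = π/ω_d, so ω_d = π/0.0170 = 185 rad/s.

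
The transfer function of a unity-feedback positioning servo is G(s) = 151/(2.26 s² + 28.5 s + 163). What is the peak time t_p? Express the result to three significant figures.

Dividing through by 2.26: denominator becomes s² + 12.61 s + 72.12.
So ω_n = √72.12 = 8.49 rad/s and ζ = 12.61/(2·8.49) = 0.742.
ω_d = ω_n√(1−ζ²) = 5.69 rad/s. t_p = π/ω_d = 0.552 s.

t_p ≈ 0.552 s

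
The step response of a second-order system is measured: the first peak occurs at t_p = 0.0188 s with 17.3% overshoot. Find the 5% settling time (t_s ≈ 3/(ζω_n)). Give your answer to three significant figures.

t_s ≈ 0.0321 s

ζ from %OS: ζ = |ln 0.173|/√(π²+ln²0.173) = 0.488.
From t_p = π/ω_d, ω_d = π/0.0188 = 167 rad/s, so ω_n = ω_d/√(1−ζ²) = 191 rad/s.
t_s ≈ 3/(ζω_n) = 3/(0.488·191) = 0.0321 s.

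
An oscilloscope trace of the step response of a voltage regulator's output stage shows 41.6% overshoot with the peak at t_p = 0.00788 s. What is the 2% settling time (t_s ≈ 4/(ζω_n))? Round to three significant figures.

t_s ≈ 0.0359 s

From the overshoot, ζ = −ln(OS)/√(π²+ln²(OS)) = 0.269.
From t_p = π/ω_d, ω_d = π/0.00788 = 399 rad/s, so ω_n = ω_d/√(1−ζ²) = 414 rad/s.
t_s ≈ 4/(ζω_n) = 4/(0.269·414) = 0.0359 s.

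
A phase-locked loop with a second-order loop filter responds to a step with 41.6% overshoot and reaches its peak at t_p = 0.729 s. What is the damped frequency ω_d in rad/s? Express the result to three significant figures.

ω_d ≈ 4.31 rad/s

t_p = π/ω_d, so ω_d = π/0.729 = 4.31 rad/s.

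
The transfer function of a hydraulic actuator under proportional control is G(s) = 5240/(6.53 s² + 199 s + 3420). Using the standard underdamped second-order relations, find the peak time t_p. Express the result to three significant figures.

Dividing through by 6.53: denominator becomes s² + 30.47 s + 523.7.
So ω_n = √523.7 = 22.9 rad/s and ζ = 30.47/(2·22.9) = 0.666.
ω_d = 22.9·√(1 − 0.666²) = 17.1 rad/s. t_p = π/ω_d = 0.184 s.

t_p ≈ 0.184 s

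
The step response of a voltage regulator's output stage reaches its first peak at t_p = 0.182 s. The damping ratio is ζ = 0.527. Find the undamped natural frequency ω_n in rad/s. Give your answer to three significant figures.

ω_n ≈ 20.3 rad/s

Peak time t_p = π/ω_d, so ω_d = π/t_p = π/0.182 = 17.3 rad/s.
ω_n = ω_d/√(1−ζ²) = 17.3/√0.722 = 20.3 rad/s.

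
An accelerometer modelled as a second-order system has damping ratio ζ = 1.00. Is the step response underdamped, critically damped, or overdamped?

critically damped

Since ζ = 1, the system is critically damped.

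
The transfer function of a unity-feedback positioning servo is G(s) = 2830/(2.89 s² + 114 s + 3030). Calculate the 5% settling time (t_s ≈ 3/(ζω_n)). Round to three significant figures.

Dividing through by 2.89: denominator becomes s² + 39.45 s + 1048.
So ω_n = √1048 = 32.4 rad/s and ζ = 39.45/(2·32.4) = 0.609.
t_s ≈ 3/(ζω_n) = 0.152 s.

t_s ≈ 0.152 s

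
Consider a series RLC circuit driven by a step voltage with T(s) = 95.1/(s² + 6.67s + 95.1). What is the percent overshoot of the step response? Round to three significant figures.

%OS ≈ 31.9%

Matching coefficients with s² + 2ζω_n s + ω_n² gives ω_n² = 95.1 ⇒ ω_n = 9.75 rad/s, and ζ = 6.67/(2ω_n) = 0.342.
%OS = 100·exp(−πζ/√(1−ζ²)) = 31.9%.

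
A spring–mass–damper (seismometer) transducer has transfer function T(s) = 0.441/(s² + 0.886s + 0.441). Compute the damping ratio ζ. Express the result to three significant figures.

ζ ≈ 0.667

Comparing the denominator to s² + 2ζω_n s + ω_n²: ω_n = √0.441 = 0.664 rad/s, and 2ζω_n = 0.886 so ζ = 0.886/(2·0.664) = 0.667.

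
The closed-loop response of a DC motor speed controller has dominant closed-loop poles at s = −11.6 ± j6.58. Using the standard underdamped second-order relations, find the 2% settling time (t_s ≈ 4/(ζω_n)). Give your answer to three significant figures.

t_s ≈ 0.345 s

For poles at −σ ± jω_d, ζω_n = σ = 11.6, so t_s ≈ 4/σ = 0.345 s.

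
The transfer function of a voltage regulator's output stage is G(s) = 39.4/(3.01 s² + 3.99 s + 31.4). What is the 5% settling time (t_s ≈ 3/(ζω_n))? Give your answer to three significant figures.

Dividing through by 3.01: denominator becomes s² + 1.326 s + 10.43.
So ω_n = √10.43 = 3.23 rad/s and ζ = 1.326/(2·3.23) = 0.205.
t_s ≈ 3/(ζω_n) = 4.53 s.

t_s ≈ 4.53 s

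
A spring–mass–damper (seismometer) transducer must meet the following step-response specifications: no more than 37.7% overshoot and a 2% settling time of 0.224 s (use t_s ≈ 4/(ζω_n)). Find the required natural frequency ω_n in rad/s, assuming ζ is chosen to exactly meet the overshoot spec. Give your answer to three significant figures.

Inverting the overshoot relation: ζ = |ln 0.377|/√(π² + ln²0.377) = 0.297.
Then ω_n = 4/(ζ t_s) = 4/(0.297 × 0.224) = 60.2 rad/s.

ω_n ≈ 60.2 rad/s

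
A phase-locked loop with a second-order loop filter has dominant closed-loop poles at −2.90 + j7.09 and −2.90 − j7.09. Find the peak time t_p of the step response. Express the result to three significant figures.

t_p = π/ω_d with ω_d = 7.09 (the imaginary part), so t_p = 0.443 s.

t_p ≈ 0.443 s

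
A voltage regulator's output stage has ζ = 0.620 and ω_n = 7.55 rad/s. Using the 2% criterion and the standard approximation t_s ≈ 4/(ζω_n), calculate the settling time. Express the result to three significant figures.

t_s ≈ 4/(ζω_n) = 4/(0.620 × 7.55) = 0.855 s.

t_s ≈ 0.855 s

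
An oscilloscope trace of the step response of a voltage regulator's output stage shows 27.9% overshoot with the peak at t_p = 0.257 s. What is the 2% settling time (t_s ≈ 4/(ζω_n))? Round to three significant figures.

t_s ≈ 0.805 s

The overshoot fixes ζ = −ln(OS)/√(π²+ln²(OS)) = 0.376.
From t_p = π/ω_d, ω_d = π/0.257 = 12.2 rad/s, so ω_n = ω_d/√(1−ζ²) = 13.2 rad/s.
t_s ≈ 4/(ζω_n) = 4/(0.376·13.2) = 0.805 s.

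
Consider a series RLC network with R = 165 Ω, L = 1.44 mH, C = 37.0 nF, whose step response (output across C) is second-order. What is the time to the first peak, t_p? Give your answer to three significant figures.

For a series RLC circuit (capacitor voltage as output), ω_n = 1/√(LC) = 1/√(1.44 mH · 37.0 nF) = 137000 rad/s.
ζ = (R/2)·√(C/L) = (165/2)·√(37.0 nF/1.44 mH) = 0.418.
ω_d = ω_n√(1−ζ²) = 124000 rad/s. t_p = π/ω_d = 0.0000252 s.

t_p ≈ 0.0000252 s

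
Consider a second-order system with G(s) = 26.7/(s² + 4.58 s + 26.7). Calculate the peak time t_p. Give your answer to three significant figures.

t_p ≈ 0.678 s

ω_n = √26.7 = 5.17 rad/s; ζ = 4.58/(2·5.17) = 0.443.
The damped frequency ω_d = ω_n√(1−ζ²) = 4.63 rad/s. Then t_p = π/ω_d = 0.678 s.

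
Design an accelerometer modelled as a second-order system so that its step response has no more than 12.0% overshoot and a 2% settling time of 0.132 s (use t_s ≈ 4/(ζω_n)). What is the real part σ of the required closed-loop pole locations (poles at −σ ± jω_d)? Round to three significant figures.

The settling-time spec alone fixes σ = ζω_n = 4/t_s = 4/0.132 = 30.3.
(Overshoot then fixes ζ = 0.559 and hence ω_d = σ·√(1−ζ²)/ζ = 44.9 rad/s.)

σ ≈ 30.3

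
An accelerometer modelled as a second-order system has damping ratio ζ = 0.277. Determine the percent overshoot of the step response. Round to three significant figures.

For an underdamped second-order system, %OS = 100·exp(−πζ/√(1−ζ²)).
πζ/√(1−ζ²) = π·0.277/√(1−0.0767) = 0.9057, so %OS = 100·e^(−0.9057) = 40.4%.

%OS ≈ 40.4%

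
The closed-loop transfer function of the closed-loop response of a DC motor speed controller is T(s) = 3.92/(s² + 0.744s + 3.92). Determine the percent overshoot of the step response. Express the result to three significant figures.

%OS ≈ 54.8%

Matching coefficients with s² + 2ζω_n s + ω_n² gives ω_n² = 3.92 ⇒ ω_n = 1.98 rad/s, and ζ = 0.744/(2ω_n) = 0.188.
%OS = 100·exp(−πζ/√(1−ζ²)) = 54.8%.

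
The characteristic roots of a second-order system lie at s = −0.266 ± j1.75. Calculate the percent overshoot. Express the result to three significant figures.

The poles are at −σ ± jω_d with σ = 0.266 and ω_d = 1.75, so ω_n = √(σ²+ω_d²) = 1.77 rad/s and ζ = σ/ω_n = 0.150.
Overshoot: exp(−π·0.150/√(1−0.150²)) = 0.620, i.e. 62.0%.

%OS ≈ 62.0%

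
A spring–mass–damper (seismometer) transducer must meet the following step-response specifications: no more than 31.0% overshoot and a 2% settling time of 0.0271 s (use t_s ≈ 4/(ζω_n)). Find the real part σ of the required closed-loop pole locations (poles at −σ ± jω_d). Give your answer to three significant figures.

The settling-time spec alone fixes σ = ζω_n = 4/t_s = 4/0.0271 = 148.
(Overshoot then fixes ζ = 0.349 and hence ω_d = σ·√(1−ζ²)/ζ = 396 rad/s.)

σ ≈ 148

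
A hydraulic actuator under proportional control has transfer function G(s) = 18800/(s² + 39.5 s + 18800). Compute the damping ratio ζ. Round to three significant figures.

ζ ≈ 0.144

Matching coefficients with s² + 2ζω_n s + ω_n² gives ω_n² = 18800 ⇒ ω_n = 137 rad/s, and ζ = 39.5/(2ω_n) = 0.144.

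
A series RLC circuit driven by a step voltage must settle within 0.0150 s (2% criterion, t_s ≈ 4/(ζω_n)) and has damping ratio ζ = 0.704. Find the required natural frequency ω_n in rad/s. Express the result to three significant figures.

ω_n ≈ 379 rad/s

Rearranging t_s ≈ 4/(ζω_n) gives ω_n = 4/(ζ·t_s) = 4/(0.704 × 0.0150) = 379 rad/s.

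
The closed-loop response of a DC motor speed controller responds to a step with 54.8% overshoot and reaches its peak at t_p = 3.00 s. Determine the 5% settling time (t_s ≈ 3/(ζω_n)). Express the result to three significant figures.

t_s ≈ 15.0 s

From the overshoot, ζ = −ln(OS)/√(π²+ln²(OS)) = 0.188.
t_p = π/ω_d ⇒ ω_d = 1.05 rad/s; then ω_n = ω_d/√(1−ζ²) = 1.07 rad/s.
t_s ≈ 3/(ζω_n) = 3/(0.188·1.07) = 15.0 s.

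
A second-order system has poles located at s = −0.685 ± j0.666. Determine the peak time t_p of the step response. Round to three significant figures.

t_p = π/ω_d with ω_d = 0.666 (the imaginary part), so t_p = 4.72 s.

t_p ≈ 4.72 s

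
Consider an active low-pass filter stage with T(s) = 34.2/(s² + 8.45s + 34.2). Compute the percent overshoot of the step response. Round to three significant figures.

%OS ≈ 3.75%

Comparing the denominator to s² + 2ζω_n s + ω_n²: ω_n = √34.2 = 5.85 rad/s, and 2ζω_n = 8.45 so ζ = 8.45/(2·5.85) = 0.722.
Overshoot: exp(−π·0.722/√(1−0.722²)) = 0.0375, i.e. 3.75%.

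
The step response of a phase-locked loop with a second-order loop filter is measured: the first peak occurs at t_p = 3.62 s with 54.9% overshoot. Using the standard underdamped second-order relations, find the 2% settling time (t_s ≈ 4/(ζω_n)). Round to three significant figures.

From the overshoot, ζ = −ln(OS)/√(π²+ln²(OS)) = 0.187.
t_p = π/ω_d ⇒ ω_d = 0.868 rad/s; then ω_n = ω_d/√(1−ζ²) = 0.884 rad/s.
t_s ≈ 4/(ζω_n) = 4/(0.187·0.884) = 24.1 s.

t_s ≈ 24.1 s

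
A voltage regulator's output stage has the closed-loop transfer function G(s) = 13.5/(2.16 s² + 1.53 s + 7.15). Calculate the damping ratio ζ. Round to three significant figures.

ζ ≈ 0.195

Dividing through by 2.16: denominator becomes s² + 0.7083 s + 3.310.
So ω_n = √3.310 = 1.82 rad/s and ζ = 0.7083/(2·1.82) = 0.195.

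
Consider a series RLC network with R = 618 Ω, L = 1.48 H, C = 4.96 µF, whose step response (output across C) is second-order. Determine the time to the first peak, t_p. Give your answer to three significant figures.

For a series RLC circuit (capacitor voltage as output), ω_n = 1/√(LC) = 1/√(1.48 H · 4.96 µF) = 369 rad/s.
ζ = (R/2)·√(C/L) = (618/2)·√(4.96 µF/1.48 H) = 0.566.
ω_d = ω_n√(1−ζ²) = 304 rad/s. t_p = π/ω_d = 0.0103 s.

t_p ≈ 0.0103 s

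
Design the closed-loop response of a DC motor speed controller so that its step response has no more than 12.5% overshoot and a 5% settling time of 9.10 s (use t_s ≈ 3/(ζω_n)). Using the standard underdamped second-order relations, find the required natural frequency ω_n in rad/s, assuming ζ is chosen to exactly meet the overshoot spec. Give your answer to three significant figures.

ω_n ≈ 0.597 rad/s

ζ = −ln(OS)/√(π² + (ln OS)²). With OS = 0.125, ln OS = −2.079 and ζ = 2.079/3.767 = 0.552.
Then ω_n = 3/(ζ t_s) = 3/(0.552 × 9.10) = 0.597 rad/s.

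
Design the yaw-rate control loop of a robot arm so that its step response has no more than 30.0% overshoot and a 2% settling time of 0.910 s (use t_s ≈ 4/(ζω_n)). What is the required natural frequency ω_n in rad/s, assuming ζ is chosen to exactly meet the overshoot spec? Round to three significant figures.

ζ = −ln(OS)/√(π² + (ln OS)²). With OS = 0.300, ln OS = −1.204 and ζ = 1.204/3.364 = 0.358.
Then ω_n = 4/(ζ t_s) = 4/(0.358 × 0.910) = 12.3 rad/s.

ω_n ≈ 12.3 rad/s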